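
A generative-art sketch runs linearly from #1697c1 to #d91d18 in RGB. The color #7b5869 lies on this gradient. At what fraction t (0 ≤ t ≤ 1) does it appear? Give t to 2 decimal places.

0.52

Invert the lerp on the R channel (largest span, 195): t = (123 − 22) / (217 − 22) = 101/195 = 0.51795.
Check on G: (88 − 151)/(29 − 151) = 0.5164 ✓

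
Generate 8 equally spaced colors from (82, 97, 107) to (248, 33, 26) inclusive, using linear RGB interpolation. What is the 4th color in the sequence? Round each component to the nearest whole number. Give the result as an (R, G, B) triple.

(153, 70, 72)

With 8 swatches and endpoints inclusive, swatch 4 sits at t = (4 − 1)/(8 − 1) = 3/7 ≈ 0.4286.
R = 82 + 0.4286 × (248 − 82) = 153.148 → 153
G = 97 + 0.4286 × (33 − 97) = 69.57 → 70
B = 107 + 0.4286 × (26 − 107) = 72.283 → 72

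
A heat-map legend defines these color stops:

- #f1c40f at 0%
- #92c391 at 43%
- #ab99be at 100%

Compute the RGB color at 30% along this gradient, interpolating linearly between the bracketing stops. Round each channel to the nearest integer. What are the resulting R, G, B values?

30% lies between the 0% and 43% stops, so the local fraction is t = (30 − 0)/(43 − 0) = 30/43 ≈ 0.6977.
#f1c40f → (241, 196, 15); #92c391 → (146, 195, 145).
R = 241 + 0.6977 × (146 − 241) = 174.719 → 175
G = 196 + 0.6977 × (195 − 196) = 195.302 → 195
B = 15 + 0.6977 × (145 − 15) = 105.701 → 106

(175, 195, 106)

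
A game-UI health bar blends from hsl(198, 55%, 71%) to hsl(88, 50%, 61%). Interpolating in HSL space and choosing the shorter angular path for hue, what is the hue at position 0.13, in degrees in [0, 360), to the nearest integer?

Hue arc: Δh = 88 − 198 = -110° (|Δh| ≤ 180, already the shorter path).
H = 198 + 0.13 × (-110) = 183.7 → 184°

184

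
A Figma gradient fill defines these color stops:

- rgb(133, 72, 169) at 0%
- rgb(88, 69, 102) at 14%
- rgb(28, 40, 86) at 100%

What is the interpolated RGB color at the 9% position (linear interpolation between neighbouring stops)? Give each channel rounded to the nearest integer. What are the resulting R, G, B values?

(104, 70, 126)

9% lies between the 0% and 14% stops, so the local fraction is t = (9 − 0)/(14 − 0) = 9/14 ≈ 0.6429.
R = 133 + 0.6429 × (88 − 133) = 104.07 → 104
G = 72 + 0.6429 × (69 − 72) = 70.071 → 70
B = 169 + 0.6429 × (102 − 169) = 125.926 → 126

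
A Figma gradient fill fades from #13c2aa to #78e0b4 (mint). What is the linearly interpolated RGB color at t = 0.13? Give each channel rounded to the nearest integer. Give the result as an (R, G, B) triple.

#13c2aa → (19, 194, 170); #78e0b4 → (120, 224, 180).
R = 19 + 0.13 × (120 − 19) = 19 + 0.13 × 101 = 32.13 → 32
G = 194 + 0.13 × (224 − 194) = 194 + 0.13 × 30 = 197.9 → 198
B = 170 + 0.13 × (180 − 170) = 170 + 0.13 × 10 = 171.3 → 171

(32, 198, 171)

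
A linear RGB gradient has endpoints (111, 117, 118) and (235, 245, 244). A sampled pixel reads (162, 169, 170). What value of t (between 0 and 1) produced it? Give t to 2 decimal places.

Invert the lerp on the G channel (largest span, 128): t = (169 − 117) / (245 − 117) = 52/128 = 0.40625.
Check on R: (162 − 111)/(235 − 111) = 0.4113 ✓

0.41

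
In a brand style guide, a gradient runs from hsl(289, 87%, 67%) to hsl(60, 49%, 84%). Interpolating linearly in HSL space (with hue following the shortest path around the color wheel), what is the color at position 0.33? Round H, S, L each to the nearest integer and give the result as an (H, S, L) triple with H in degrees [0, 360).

Hue: 60 − 289 = -229°, but |-229| > 180 so the shorter arc goes the other way: Δh = -229 + 360 = 131°.
H = 289 + 0.33 × (131) = 332.23 → 332°
S = 87 + 0.33 × (49 − 87) = 74.46 → 74%
L = 67 + 0.33 × (84 − 67) = 72.61 → 73%

(332, 74, 73)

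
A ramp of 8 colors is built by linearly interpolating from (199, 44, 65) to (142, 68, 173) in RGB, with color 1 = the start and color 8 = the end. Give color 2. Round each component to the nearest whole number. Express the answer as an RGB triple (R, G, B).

(191, 47, 80)

With 8 swatches and endpoints inclusive, swatch 2 sits at t = (2 − 1)/(8 − 1) = 1/7 ≈ 0.1429.
R = 199 + 0.1429 × (142 − 199) = 190.855 → 191
G = 44 + 0.1429 × (68 − 44) = 47.43 → 47
B = 65 + 0.1429 × (173 − 65) = 80.433 → 80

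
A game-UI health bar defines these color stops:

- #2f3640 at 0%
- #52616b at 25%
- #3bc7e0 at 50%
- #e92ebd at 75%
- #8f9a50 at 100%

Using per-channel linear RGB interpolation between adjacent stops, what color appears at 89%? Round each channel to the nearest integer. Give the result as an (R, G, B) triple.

(183, 106, 128)

89% lies between the 75% and 100% stops, so the local fraction is t = (89 − 75)/(100 − 75) = 14/25 ≈ 0.56.
#e92ebd → (233, 46, 189); #8f9a50 → (143, 154, 80).
R = 233 + 0.56 × (143 − 233) = 182.6 → 183
G = 46 + 0.56 × (154 − 46) = 106.48 → 106
B = 189 + 0.56 × (80 − 189) = 127.96 → 128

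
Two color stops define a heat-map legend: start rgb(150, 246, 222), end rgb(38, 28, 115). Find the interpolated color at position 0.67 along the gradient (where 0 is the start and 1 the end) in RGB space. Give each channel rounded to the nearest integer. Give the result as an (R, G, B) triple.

(75, 100, 150)

R = 150 + 0.67 × (38 − 150) = 150 + 0.67 × -112 = 74.96 → 75
G = 246 + 0.67 × (28 − 246) = 246 + 0.67 × -218 = 99.94 → 100
B = 222 + 0.67 × (115 − 222) = 222 + 0.67 × -107 = 150.31 → 150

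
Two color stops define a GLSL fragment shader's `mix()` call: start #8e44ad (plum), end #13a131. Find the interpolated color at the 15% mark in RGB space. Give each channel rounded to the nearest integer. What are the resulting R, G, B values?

#8e44ad → (142, 68, 173); #13a131 → (19, 161, 49).
15% corresponds to t = 0.15.
R = 142 + 0.15 × (19 − 142) = 142 + 0.15 × -123 = 123.55 → 124
G = 68 + 0.15 × (161 − 68) = 68 + 0.15 × 93 = 81.95 → 82
B = 173 + 0.15 × (49 − 173) = 173 + 0.15 × -124 = 154.4 → 154

(124, 82, 154)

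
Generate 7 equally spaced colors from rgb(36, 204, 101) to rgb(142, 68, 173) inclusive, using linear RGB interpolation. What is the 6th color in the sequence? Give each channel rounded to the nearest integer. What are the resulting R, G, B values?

With 7 swatches and endpoints inclusive, swatch 6 sits at t = (6 − 1)/(7 − 1) = 5/6 ≈ 0.8333.
R = 36 + 0.8333 × (142 − 36) = 124.33 → 124
G = 204 + 0.8333 × (68 − 204) = 90.671 → 91
B = 101 + 0.8333 × (173 − 101) = 160.998 → 161

(124, 91, 161)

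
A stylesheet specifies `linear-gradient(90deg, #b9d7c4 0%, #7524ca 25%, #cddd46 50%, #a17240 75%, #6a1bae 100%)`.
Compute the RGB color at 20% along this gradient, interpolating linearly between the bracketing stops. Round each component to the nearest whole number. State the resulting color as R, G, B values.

20% lies between the 0% and 25% stops, so the local fraction is t = (20 − 0)/(25 − 0) = 20/25 ≈ 0.8.
#b9d7c4 → (185, 215, 196); #7524ca → (117, 36, 202).
R = 185 + 0.8 × (117 − 185) = 130.6 → 131
G = 215 + 0.8 × (36 − 215) = 71.8 → 72
B = 196 + 0.8 × (202 − 196) = 200.8 → 201

(131, 72, 201)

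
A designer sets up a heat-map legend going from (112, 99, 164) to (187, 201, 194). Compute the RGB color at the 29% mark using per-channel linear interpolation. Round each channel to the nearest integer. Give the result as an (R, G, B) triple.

(134, 129, 173)

29% corresponds to t = 0.29.
R = 112 + 0.29 × (187 − 112) = 112 + 0.29 × 75 = 133.75 → 134
G = 99 + 0.29 × (201 − 99) = 99 + 0.29 × 102 = 128.58 → 129
B = 164 + 0.29 × (194 − 164) = 164 + 0.29 × 30 = 172.7 → 173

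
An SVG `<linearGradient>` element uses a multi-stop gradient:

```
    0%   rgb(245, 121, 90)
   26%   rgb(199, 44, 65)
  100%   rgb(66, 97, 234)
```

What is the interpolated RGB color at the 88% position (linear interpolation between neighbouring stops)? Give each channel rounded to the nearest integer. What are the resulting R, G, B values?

(88, 88, 207)

88% lies between the 26% and 100% stops, so the local fraction is t = (88 − 26)/(100 − 26) = 62/74 ≈ 0.8378.
R = 199 + 0.8378 × (66 − 199) = 87.573 → 88
G = 44 + 0.8378 × (97 − 44) = 88.403 → 88
B = 65 + 0.8378 × (234 − 65) = 206.588 → 207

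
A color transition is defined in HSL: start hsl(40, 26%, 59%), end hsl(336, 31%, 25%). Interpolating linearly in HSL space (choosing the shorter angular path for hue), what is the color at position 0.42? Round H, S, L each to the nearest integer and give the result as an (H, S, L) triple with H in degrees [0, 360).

Hue: 336 − 40 = 296°, but |296| > 180 so the shorter arc goes the other way: Δh = 296 − 360 = -64°.
H = 40 + 0.42 × (-64) = 13.12 → 13°
S = 26 + 0.42 × (31 − 26) = 28.1 → 28%
L = 59 + 0.42 × (25 − 59) = 44.72 → 45%

(13, 28, 45)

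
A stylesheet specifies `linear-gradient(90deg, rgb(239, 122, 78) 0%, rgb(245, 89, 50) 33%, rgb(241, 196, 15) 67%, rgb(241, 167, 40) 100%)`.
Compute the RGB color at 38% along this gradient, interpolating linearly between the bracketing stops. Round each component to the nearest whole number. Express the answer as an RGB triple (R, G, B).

38% lies between the 33% and 67% stops, so the local fraction is t = (38 − 33)/(67 − 33) = 5/34 ≈ 0.1471.
R = 245 + 0.1471 × (241 − 245) = 244.412 → 244
G = 89 + 0.1471 × (196 − 89) = 104.74 → 105
B = 50 + 0.1471 × (15 − 50) = 44.852 → 45

(244, 105, 45)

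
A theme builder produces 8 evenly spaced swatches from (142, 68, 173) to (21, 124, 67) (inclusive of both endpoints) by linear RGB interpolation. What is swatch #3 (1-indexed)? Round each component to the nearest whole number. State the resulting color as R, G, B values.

With 8 swatches and endpoints inclusive, swatch 3 sits at t = (3 − 1)/(8 − 1) = 2/7 ≈ 0.2857.
R = 142 + 0.2857 × (21 − 142) = 107.43 → 107
G = 68 + 0.2857 × (124 − 68) = 83.999 → 84
B = 173 + 0.2857 × (67 − 173) = 142.716 → 143

(107, 84, 143)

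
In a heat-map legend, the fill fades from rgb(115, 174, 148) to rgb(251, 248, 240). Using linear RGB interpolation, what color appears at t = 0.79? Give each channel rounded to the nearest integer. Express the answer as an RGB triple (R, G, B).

R = 115 + 0.79 × (251 − 115) = 115 + 0.79 × 136 = 222.44 → 222
G = 174 + 0.79 × (248 − 174) = 174 + 0.79 × 74 = 232.46 → 232
B = 148 + 0.79 × (240 − 148) = 148 + 0.79 × 92 = 220.68 → 221

(222, 232, 221)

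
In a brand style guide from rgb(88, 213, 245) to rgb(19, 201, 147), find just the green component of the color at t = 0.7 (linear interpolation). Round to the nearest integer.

205

G = 213 + 0.7 × (201 − 213) = 204.6 → 205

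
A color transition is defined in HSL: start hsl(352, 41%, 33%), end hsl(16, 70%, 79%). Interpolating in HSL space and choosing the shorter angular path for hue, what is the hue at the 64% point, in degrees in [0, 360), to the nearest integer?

Hue: 16 − 352 = -336°, but |-336| > 180 so the shorter arc goes the other way: Δh = -336 + 360 = 24°.
H = 352 + 0.64 × (24) = 367.36 → 367 → 367 mod 360 = 7°

7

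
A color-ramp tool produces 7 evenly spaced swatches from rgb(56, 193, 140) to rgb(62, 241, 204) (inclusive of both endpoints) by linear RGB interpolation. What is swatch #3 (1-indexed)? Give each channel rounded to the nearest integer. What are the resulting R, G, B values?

(58, 209, 161)

With 7 swatches and endpoints inclusive, swatch 3 sits at t = (3 − 1)/(7 − 1) = 2/6 ≈ 0.3333.
R = 56 + 0.3333 × (62 − 56) = 58 → 58
G = 193 + 0.3333 × (241 − 193) = 208.998 → 209
B = 140 + 0.3333 × (204 − 140) = 161.331 → 161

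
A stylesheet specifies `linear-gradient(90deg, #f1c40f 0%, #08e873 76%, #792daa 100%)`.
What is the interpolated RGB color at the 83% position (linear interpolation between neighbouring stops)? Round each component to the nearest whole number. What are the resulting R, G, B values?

83% lies between the 76% and 100% stops, so the local fraction is t = (83 − 76)/(100 − 76) = 7/24 ≈ 0.2917.
#08e873 → (8, 232, 115); #792daa → (121, 45, 170).
R = 8 + 0.2917 × (121 − 8) = 40.962 → 41
G = 232 + 0.2917 × (45 − 232) = 177.452 → 177
B = 115 + 0.2917 × (170 − 115) = 131.043 → 131

(41, 177, 131)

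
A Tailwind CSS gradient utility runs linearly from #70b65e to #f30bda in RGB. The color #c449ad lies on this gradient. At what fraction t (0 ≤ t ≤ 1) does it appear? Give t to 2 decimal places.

Invert the lerp on the G channel (largest span, 171): t = (73 − 182) / (11 − 182) = -109/-171 = 0.63743.
Check on R: (196 − 112)/(243 − 112) = 0.6412 ✓

0.64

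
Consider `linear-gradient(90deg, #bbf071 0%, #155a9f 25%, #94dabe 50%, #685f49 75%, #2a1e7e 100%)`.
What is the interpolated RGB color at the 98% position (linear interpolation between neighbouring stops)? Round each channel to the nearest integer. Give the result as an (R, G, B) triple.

(47, 35, 122)

98% lies between the 75% and 100% stops, so the local fraction is t = (98 − 75)/(100 − 75) = 23/25 ≈ 0.92.
#685f49 → (104, 95, 73); #2a1e7e → (42, 30, 126).
R = 104 + 0.92 × (42 − 104) = 46.96 → 47
G = 95 + 0.92 × (30 − 95) = 35.2 → 35
B = 73 + 0.92 × (126 − 73) = 121.76 → 122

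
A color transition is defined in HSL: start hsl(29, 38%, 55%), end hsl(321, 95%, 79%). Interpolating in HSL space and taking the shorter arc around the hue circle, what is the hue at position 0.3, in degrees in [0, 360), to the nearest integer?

Hue: 321 − 29 = 292°, but |292| > 180 so the shorter arc goes the other way: Δh = 292 − 360 = -68°.
H = 29 + 0.3 × (-68) = 8.6 → 9°

9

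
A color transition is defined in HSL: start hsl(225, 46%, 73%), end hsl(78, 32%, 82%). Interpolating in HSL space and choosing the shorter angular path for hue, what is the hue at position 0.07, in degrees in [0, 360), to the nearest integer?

Hue arc: Δh = 78 − 225 = -147° (|Δh| ≤ 180, already the shorter path).
H = 225 + 0.07 × (-147) = 214.71 → 215°

215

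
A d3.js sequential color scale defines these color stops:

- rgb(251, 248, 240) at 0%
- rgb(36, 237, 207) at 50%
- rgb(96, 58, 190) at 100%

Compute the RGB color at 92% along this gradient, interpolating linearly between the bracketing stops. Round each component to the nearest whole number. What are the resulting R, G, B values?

92% lies between the 50% and 100% stops, so the local fraction is t = (92 − 50)/(100 − 50) = 42/50 ≈ 0.84.
R = 36 + 0.84 × (96 − 36) = 86.4 → 86
G = 237 + 0.84 × (58 − 237) = 86.64 → 87
B = 207 + 0.84 × (190 − 207) = 192.72 → 193

(86, 87, 193)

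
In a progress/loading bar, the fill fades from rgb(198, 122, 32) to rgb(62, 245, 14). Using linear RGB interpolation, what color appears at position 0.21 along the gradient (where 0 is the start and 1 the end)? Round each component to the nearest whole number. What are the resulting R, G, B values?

R = 198 + 0.21 × (62 − 198) = 198 + 0.21 × -136 = 169.44 → 169
G = 122 + 0.21 × (245 − 122) = 122 + 0.21 × 123 = 147.83 → 148
B = 32 + 0.21 × (14 − 32) = 32 + 0.21 × -18 = 28.22 → 28
So the blended color is (169, 148, 28), about #a9941c.

(169, 148, 28)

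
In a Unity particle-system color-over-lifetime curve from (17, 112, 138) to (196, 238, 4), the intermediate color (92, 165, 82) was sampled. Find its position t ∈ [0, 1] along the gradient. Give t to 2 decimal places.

Invert the lerp on the R channel (largest span, 179): t = (92 − 17) / (196 − 17) = 75/179 = 0.41899.
Check on G: (165 − 112)/(238 − 112) = 0.4206 ✓

0.42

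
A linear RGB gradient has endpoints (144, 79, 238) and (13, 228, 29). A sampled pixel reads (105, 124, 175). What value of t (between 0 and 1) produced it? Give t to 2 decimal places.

0.30

Invert the lerp on the B channel (largest span, 209): t = (175 − 238) / (29 − 238) = -63/-209 = 0.30144.
Check on R: (105 − 144)/(13 − 144) = 0.2977 ✓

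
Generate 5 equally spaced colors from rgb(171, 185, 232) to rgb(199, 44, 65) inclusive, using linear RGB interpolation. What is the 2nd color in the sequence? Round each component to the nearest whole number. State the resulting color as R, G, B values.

(178, 150, 190)

With 5 swatches and endpoints inclusive, swatch 2 sits at t = (2 − 1)/(5 − 1) = 1/4 ≈ 0.25.
R = 171 + 0.25 × (199 − 171) = 178 → 178
G = 185 + 0.25 × (44 − 185) = 149.75 → 150
B = 232 + 0.25 × (65 − 232) = 190.25 → 190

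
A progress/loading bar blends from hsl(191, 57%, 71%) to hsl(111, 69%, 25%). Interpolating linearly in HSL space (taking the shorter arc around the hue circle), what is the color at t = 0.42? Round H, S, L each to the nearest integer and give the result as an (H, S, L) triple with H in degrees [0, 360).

(157, 62, 52)

Hue arc: Δh = 111 − 191 = -80° (|Δh| ≤ 180, already the shorter path).
H = 191 + 0.42 × (-80) = 157.4 → 157°
S = 57 + 0.42 × (69 − 57) = 62.04 → 62%
L = 71 + 0.42 × (25 − 71) = 51.68 → 52%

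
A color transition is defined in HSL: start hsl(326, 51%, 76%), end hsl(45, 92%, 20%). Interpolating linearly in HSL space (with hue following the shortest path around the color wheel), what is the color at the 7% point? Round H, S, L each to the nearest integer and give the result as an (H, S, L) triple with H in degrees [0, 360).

Hue: 45 − 326 = -281°, but |-281| > 180 so the shorter arc goes the other way: Δh = -281 + 360 = 79°.
H = 326 + 0.07 × (79) = 331.53 → 332°
S = 51 + 0.07 × (92 − 51) = 53.87 → 54%
L = 76 + 0.07 × (20 − 76) = 72.08 → 72%

(332, 54, 72)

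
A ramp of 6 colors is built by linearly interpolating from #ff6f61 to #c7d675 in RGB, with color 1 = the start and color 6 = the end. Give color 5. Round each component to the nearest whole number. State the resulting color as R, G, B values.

(210, 193, 113)

With 6 swatches and endpoints inclusive, swatch 5 sits at t = (5 − 1)/(6 − 1) = 4/5 ≈ 0.8.
#ff6f61 → (255, 111, 97); #c7d675 → (199, 214, 117).
R = 255 + 0.8 × (199 − 255) = 210.2 → 210
G = 111 + 0.8 × (214 − 111) = 193.4 → 193
B = 97 + 0.8 × (117 − 97) = 113 → 113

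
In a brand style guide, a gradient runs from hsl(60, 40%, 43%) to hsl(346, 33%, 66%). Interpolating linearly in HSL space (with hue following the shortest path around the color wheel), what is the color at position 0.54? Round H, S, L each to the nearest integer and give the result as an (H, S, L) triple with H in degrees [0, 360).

(20, 36, 55)

Hue: 346 − 60 = 286°, but |286| > 180 so the shorter arc goes the other way: Δh = 286 − 360 = -74°.
H = 60 + 0.54 × (-74) = 20.04 → 20°
S = 40 + 0.54 × (33 − 40) = 36.22 → 36%
L = 43 + 0.54 × (66 − 43) = 55.42 → 55%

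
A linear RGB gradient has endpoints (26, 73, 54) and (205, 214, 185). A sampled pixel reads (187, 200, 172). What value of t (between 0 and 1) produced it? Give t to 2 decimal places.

Invert the lerp on the R channel (largest span, 179): t = (187 − 26) / (205 − 26) = 161/179 = 0.89944.
Check on G: (200 − 73)/(214 − 73) = 0.9007 ✓

0.90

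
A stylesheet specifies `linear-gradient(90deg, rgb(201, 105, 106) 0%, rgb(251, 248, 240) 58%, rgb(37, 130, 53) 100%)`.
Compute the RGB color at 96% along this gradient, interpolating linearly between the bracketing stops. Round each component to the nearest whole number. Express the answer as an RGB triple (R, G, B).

(57, 141, 71)

96% lies between the 58% and 100% stops, so the local fraction is t = (96 − 58)/(100 − 58) = 38/42 ≈ 0.9048.
R = 251 + 0.9048 × (37 − 251) = 57.373 → 57
G = 248 + 0.9048 × (130 − 248) = 141.234 → 141
B = 240 + 0.9048 × (53 − 240) = 70.802 → 71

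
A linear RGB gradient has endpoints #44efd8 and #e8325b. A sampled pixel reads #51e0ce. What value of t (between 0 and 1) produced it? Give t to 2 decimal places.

Invert the lerp on the G channel (largest span, 189): t = (224 − 239) / (50 − 239) = -15/-189 = 0.079365.
Check on R: (81 − 68)/(232 − 68) = 0.07927 ✓

0.08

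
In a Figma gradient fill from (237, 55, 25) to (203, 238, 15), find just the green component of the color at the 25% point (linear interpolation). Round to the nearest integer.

G = 55 + 0.25 × (238 − 55) = 100.75 → 101

101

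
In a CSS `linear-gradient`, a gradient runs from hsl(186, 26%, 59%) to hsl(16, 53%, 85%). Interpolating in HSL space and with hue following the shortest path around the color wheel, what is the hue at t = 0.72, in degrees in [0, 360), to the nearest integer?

Hue arc: Δh = 16 − 186 = -170° (|Δh| ≤ 180, already the shorter path).
H = 186 + 0.72 × (-170) = 63.6 → 64°

64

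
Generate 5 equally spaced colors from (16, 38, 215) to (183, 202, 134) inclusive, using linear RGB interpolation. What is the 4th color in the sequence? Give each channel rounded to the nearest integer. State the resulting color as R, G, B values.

(141, 161, 154)

With 5 swatches and endpoints inclusive, swatch 4 sits at t = (4 − 1)/(5 − 1) = 3/4 ≈ 0.75.
R = 16 + 0.75 × (183 − 16) = 141.25 → 141
G = 38 + 0.75 × (202 − 38) = 161 → 161
B = 215 + 0.75 × (134 − 215) = 154.25 → 154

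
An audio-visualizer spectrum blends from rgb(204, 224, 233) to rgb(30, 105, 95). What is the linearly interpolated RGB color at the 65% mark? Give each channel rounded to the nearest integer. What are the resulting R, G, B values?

(91, 147, 143)

65% corresponds to t = 0.65.
R = 204 + 0.65 × (30 − 204) = 204 + 0.65 × -174 = 90.9 → 91
G = 224 + 0.65 × (105 − 224) = 224 + 0.65 × -119 = 146.65 → 147
B = 233 + 0.65 × (95 − 233) = 233 + 0.65 × -138 = 143.3 → 143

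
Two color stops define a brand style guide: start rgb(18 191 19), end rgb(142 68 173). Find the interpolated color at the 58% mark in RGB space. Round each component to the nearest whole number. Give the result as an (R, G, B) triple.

(90, 120, 108)

58% corresponds to t = 0.58.
R = 18 + 0.58 × (142 − 18) = 18 + 0.58 × 124 = 89.92 → 90
G = 191 + 0.58 × (68 − 191) = 191 + 0.58 × -123 = 119.66 → 120
B = 19 + 0.58 × (173 − 19) = 19 + 0.58 × 154 = 108.32 → 108
So the blended color is (90, 120, 108), about #5a786c.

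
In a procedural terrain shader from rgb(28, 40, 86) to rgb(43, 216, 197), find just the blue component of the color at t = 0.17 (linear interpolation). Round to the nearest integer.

B = 86 + 0.17 × (197 − 86) = 104.87 → 105

105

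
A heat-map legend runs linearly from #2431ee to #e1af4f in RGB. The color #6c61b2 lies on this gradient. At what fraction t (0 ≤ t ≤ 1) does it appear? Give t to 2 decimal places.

Invert the lerp on the R channel (largest span, 189): t = (108 − 36) / (225 − 36) = 72/189 = 0.38095.
Check on G: (97 − 49)/(175 − 49) = 0.381 ✓

0.38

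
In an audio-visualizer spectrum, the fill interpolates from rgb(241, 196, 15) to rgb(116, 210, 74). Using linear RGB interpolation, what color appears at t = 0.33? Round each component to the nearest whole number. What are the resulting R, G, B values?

(200, 201, 34)

R = 241 + 0.33 × (116 − 241) = 241 + 0.33 × -125 = 199.75 → 200
G = 196 + 0.33 × (210 − 196) = 196 + 0.33 × 14 = 200.62 → 201
B = 15 + 0.33 × (74 − 15) = 15 + 0.33 × 59 = 34.47 → 34
So the blended color is (200, 201, 34), about #c8c922.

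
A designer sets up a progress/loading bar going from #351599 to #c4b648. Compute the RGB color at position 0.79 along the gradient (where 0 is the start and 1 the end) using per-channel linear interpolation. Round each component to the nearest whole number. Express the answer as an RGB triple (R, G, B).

(166, 148, 89)

#351599 → (53, 21, 153); #c4b648 → (196, 182, 72).
R = 53 + 0.79 × (196 − 53) = 53 + 0.79 × 143 = 165.97 → 166
G = 21 + 0.79 × (182 − 21) = 21 + 0.79 × 161 = 148.19 → 148
B = 153 + 0.79 × (72 − 153) = 153 + 0.79 × -81 = 89.01 → 89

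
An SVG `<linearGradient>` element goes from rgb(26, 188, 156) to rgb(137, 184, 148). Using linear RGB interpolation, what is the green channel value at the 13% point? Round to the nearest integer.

187

G = 188 + 0.13 × (184 − 188) = 187.48 → 187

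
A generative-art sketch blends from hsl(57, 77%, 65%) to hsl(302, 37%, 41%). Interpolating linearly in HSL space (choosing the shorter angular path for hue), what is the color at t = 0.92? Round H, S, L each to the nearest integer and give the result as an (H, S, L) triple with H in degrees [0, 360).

Hue: 302 − 57 = 245°, but |245| > 180 so the shorter arc goes the other way: Δh = 245 − 360 = -115°.
H = 57 + 0.92 × (-115) = -48.8 → -49 → -49 mod 360 = 311°
S = 77 + 0.92 × (37 − 77) = 40.2 → 40%
L = 65 + 0.92 × (41 − 65) = 42.92 → 43%

(311, 40, 43)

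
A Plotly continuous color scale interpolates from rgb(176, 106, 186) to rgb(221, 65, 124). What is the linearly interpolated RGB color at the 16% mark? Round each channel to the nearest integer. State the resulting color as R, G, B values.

16% corresponds to t = 0.16.
R = 176 + 0.16 × (221 − 176) = 176 + 0.16 × 45 = 183.2 → 183
G = 106 + 0.16 × (65 − 106) = 106 + 0.16 × -41 = 99.44 → 99
B = 186 + 0.16 × (124 − 186) = 186 + 0.16 × -62 = 176.08 → 176

(183, 99, 176)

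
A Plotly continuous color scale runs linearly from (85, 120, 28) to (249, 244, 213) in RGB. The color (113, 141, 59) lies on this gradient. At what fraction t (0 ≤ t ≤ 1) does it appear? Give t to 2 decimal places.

Invert the lerp on the B channel (largest span, 185): t = (59 − 28) / (213 − 28) = 31/185 = 0.16757.
Check on R: (113 − 85)/(249 − 85) = 0.1707 ✓

0.17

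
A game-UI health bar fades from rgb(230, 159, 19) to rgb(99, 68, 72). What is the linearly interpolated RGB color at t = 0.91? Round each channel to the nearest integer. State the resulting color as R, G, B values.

(111, 76, 67)

R = 230 + 0.91 × (99 − 230) = 230 + 0.91 × -131 = 110.79 → 111
G = 159 + 0.91 × (68 − 159) = 159 + 0.91 × -91 = 76.19 → 76
B = 19 + 0.91 × (72 − 19) = 19 + 0.91 × 53 = 67.23 → 67
So the blended color is (111, 76, 67), about #6f4c43.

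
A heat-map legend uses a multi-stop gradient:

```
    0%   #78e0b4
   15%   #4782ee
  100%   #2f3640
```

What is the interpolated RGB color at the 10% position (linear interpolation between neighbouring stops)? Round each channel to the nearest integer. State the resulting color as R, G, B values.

10% lies between the 0% and 15% stops, so the local fraction is t = (10 − 0)/(15 − 0) = 10/15 ≈ 0.6667.
#78e0b4 → (120, 224, 180); #4782ee → (71, 130, 238).
R = 120 + 0.6667 × (71 − 120) = 87.332 → 87
G = 224 + 0.6667 × (130 − 224) = 161.33 → 161
B = 180 + 0.6667 × (238 − 180) = 218.669 → 219

(87, 161, 219)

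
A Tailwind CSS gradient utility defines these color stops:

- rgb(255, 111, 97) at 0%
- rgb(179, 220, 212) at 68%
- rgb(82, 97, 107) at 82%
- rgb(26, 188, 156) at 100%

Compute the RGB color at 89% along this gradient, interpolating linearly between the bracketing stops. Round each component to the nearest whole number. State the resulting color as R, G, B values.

89% lies between the 82% and 100% stops, so the local fraction is t = (89 − 82)/(100 − 82) = 7/18 ≈ 0.3889.
R = 82 + 0.3889 × (26 − 82) = 60.222 → 60
G = 97 + 0.3889 × (188 − 97) = 132.39 → 132
B = 107 + 0.3889 × (156 − 107) = 126.056 → 126

(60, 132, 126)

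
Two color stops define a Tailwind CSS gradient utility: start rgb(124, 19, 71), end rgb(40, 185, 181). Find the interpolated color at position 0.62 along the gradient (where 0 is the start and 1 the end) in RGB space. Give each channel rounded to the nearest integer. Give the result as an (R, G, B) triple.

(72, 122, 139)

R = 124 + 0.62 × (40 − 124) = 124 + 0.62 × -84 = 71.92 → 72
G = 19 + 0.62 × (185 − 19) = 19 + 0.62 × 166 = 121.92 → 122
B = 71 + 0.62 × (181 − 71) = 71 + 0.62 × 110 = 139.2 → 139
So the blended color is (72, 122, 139), about #487a8b.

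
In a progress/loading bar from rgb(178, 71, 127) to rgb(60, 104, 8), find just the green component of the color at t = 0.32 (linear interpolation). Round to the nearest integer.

82

G = 71 + 0.32 × (104 − 71) = 81.56 → 82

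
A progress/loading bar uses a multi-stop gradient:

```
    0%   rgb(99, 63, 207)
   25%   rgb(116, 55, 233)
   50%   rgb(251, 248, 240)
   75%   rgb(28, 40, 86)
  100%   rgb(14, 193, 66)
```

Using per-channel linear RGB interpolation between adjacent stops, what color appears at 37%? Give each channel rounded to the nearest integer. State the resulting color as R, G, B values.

37% lies between the 25% and 50% stops, so the local fraction is t = (37 − 25)/(50 − 25) = 12/25 ≈ 0.48.
R = 116 + 0.48 × (251 − 116) = 180.8 → 181
G = 55 + 0.48 × (248 − 55) = 147.64 → 148
B = 233 + 0.48 × (240 − 233) = 236.36 → 236

(181, 148, 236)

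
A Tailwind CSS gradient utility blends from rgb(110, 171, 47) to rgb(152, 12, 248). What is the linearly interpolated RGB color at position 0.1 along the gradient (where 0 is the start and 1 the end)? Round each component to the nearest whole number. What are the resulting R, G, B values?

R = 110 + 0.1 × (152 − 110) = 110 + 0.1 × 42 = 114.2 → 114
G = 171 + 0.1 × (12 − 171) = 171 + 0.1 × -159 = 155.1 → 155
B = 47 + 0.1 × (248 − 47) = 47 + 0.1 × 201 = 67.1 → 67

(114, 155, 67)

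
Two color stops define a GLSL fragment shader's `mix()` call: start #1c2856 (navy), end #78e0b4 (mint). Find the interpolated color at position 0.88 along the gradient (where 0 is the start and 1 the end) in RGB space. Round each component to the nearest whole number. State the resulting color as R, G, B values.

#1c2856 → (28, 40, 86); #78e0b4 → (120, 224, 180).
R = 28 + 0.88 × (120 − 28) = 28 + 0.88 × 92 = 108.96 → 109
G = 40 + 0.88 × (224 − 40) = 40 + 0.88 × 184 = 201.92 → 202
B = 86 + 0.88 × (180 − 86) = 86 + 0.88 × 94 = 168.72 → 169
So the blended color is (109, 202, 169), about #6dcaa9.

(109, 202, 169)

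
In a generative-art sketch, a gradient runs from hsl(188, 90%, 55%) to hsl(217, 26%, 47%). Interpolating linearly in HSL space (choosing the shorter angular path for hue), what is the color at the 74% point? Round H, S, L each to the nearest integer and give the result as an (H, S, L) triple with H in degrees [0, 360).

(209, 43, 49)

Hue arc: Δh = 217 − 188 = 29° (|Δh| ≤ 180, already the shorter path).
H = 188 + 0.74 × (29) = 209.46 → 209°
S = 90 + 0.74 × (26 − 90) = 42.64 → 43%
L = 55 + 0.74 × (47 − 55) = 49.08 → 49%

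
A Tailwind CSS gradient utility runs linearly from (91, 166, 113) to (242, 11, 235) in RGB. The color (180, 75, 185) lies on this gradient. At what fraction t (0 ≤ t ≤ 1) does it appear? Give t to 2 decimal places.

Invert the lerp on the G channel (largest span, 155): t = (75 − 166) / (11 − 166) = -91/-155 = 0.5871.
Check on R: (180 − 91)/(242 − 91) = 0.5894 ✓

0.59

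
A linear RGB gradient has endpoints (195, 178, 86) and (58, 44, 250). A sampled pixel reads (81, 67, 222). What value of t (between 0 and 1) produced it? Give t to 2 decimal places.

0.83

Invert the lerp on the B channel (largest span, 164): t = (222 − 86) / (250 − 86) = 136/164 = 0.82927.
Check on R: (81 − 195)/(58 − 195) = 0.8321 ✓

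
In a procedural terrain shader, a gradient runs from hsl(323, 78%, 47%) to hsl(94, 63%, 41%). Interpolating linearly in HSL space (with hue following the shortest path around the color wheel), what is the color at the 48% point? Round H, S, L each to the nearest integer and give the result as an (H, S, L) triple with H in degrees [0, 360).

Hue: 94 − 323 = -229°, but |-229| > 180 so the shorter arc goes the other way: Δh = -229 + 360 = 131°.
H = 323 + 0.48 × (131) = 385.88 → 386 → 386 mod 360 = 26°
S = 78 + 0.48 × (63 − 78) = 70.8 → 71%
L = 47 + 0.48 × (41 − 47) = 44.12 → 44%

(26, 71, 44)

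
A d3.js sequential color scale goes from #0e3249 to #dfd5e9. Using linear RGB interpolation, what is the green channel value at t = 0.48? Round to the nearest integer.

G₁ = 50 (from #0e3249), G₂ = 213 (from #dfd5e9).
G = 50 + 0.48 × (213 − 50) = 128.24 → 128

128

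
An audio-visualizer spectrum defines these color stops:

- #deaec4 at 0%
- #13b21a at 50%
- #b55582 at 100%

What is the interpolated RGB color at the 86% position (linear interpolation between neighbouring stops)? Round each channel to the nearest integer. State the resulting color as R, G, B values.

(136, 111, 101)

86% lies between the 50% and 100% stops, so the local fraction is t = (86 − 50)/(100 − 50) = 36/50 ≈ 0.72.
#13b21a → (19, 178, 26); #b55582 → (181, 85, 130).
R = 19 + 0.72 × (181 − 19) = 135.64 → 136
G = 178 + 0.72 × (85 − 178) = 111.04 → 111
B = 26 + 0.72 × (130 − 26) = 100.88 → 101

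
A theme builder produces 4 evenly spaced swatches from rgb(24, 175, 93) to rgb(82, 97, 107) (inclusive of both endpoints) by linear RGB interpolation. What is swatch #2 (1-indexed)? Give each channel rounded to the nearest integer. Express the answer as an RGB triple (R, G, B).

With 4 swatches and endpoints inclusive, swatch 2 sits at t = (2 − 1)/(4 − 1) = 1/3 ≈ 0.3333.
R = 24 + 0.3333 × (82 − 24) = 43.331 → 43
G = 175 + 0.3333 × (97 − 175) = 149.003 → 149
B = 93 + 0.3333 × (107 − 93) = 97.666 → 98

(43, 149, 98)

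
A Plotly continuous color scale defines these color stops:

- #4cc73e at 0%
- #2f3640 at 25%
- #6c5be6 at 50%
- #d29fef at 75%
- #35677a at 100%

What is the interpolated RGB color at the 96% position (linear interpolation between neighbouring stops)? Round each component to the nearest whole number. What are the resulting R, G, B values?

(78, 112, 141)

96% lies between the 75% and 100% stops, so the local fraction is t = (96 − 75)/(100 − 75) = 21/25 ≈ 0.84.
#d29fef → (210, 159, 239); #35677a → (53, 103, 122).
R = 210 + 0.84 × (53 − 210) = 78.12 → 78
G = 159 + 0.84 × (103 − 159) = 111.96 → 112
B = 239 + 0.84 × (122 − 239) = 140.72 → 141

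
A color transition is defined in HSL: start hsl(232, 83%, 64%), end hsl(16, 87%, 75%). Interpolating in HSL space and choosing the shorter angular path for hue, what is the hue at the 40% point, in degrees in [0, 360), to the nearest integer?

290

Hue: 16 − 232 = -216°, but |-216| > 180 so the shorter arc goes the other way: Δh = -216 + 360 = 144°.
H = 232 + 0.4 × (144) = 289.6 → 290°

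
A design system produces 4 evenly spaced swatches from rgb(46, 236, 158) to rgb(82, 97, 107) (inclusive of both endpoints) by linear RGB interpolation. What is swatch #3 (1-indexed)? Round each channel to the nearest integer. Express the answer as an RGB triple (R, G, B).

With 4 swatches and endpoints inclusive, swatch 3 sits at t = (3 − 1)/(4 − 1) = 2/3 ≈ 0.6667.
R = 46 + 0.6667 × (82 − 46) = 70.001 → 70
G = 236 + 0.6667 × (97 − 236) = 143.329 → 143
B = 158 + 0.6667 × (107 − 158) = 123.998 → 124

(70, 143, 124)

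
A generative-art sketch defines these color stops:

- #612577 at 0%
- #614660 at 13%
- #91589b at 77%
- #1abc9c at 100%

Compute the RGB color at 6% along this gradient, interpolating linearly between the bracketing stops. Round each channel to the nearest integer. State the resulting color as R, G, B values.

6% lies between the 0% and 13% stops, so the local fraction is t = (6 − 0)/(13 − 0) = 6/13 ≈ 0.4615.
#612577 → (97, 37, 119); #614660 → (97, 70, 96).
R = 97 + 0.4615 × (97 − 97) = 97 → 97
G = 37 + 0.4615 × (70 − 37) = 52.23 → 52
B = 119 + 0.4615 × (96 − 119) = 108.386 → 108

(97, 52, 108)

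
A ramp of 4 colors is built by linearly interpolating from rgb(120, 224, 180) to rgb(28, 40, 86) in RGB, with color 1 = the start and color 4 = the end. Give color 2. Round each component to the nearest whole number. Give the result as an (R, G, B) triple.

(89, 163, 149)

With 4 swatches and endpoints inclusive, swatch 2 sits at t = (2 − 1)/(4 − 1) = 1/3 ≈ 0.3333.
R = 120 + 0.3333 × (28 − 120) = 89.336 → 89
G = 224 + 0.3333 × (40 − 224) = 162.673 → 163
B = 180 + 0.3333 × (86 − 180) = 148.67 → 149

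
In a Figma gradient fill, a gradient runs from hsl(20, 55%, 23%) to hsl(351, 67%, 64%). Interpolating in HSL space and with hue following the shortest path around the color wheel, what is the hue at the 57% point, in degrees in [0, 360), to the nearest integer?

Hue: 351 − 20 = 331°, but |331| > 180 so the shorter arc goes the other way: Δh = 331 − 360 = -29°.
H = 20 + 0.57 × (-29) = 3.47 → 3°

3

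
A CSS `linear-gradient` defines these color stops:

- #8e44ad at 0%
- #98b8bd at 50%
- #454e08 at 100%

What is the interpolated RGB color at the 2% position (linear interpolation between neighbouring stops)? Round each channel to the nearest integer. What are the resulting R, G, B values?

(142, 73, 174)

2% lies between the 0% and 50% stops, so the local fraction is t = (2 − 0)/(50 − 0) = 2/50 ≈ 0.04.
#8e44ad → (142, 68, 173); #98b8bd → (152, 184, 189).
R = 142 + 0.04 × (152 − 142) = 142.4 → 142
G = 68 + 0.04 × (184 − 68) = 72.64 → 73
B = 173 + 0.04 × (189 − 173) = 173.64 → 174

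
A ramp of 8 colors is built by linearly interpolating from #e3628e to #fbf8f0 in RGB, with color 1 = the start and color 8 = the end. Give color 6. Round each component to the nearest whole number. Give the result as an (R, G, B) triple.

(244, 205, 212)

With 8 swatches and endpoints inclusive, swatch 6 sits at t = (6 − 1)/(8 − 1) = 5/7 ≈ 0.7143.
#e3628e → (227, 98, 142); #fbf8f0 → (251, 248, 240).
R = 227 + 0.7143 × (251 − 227) = 244.143 → 244
G = 98 + 0.7143 × (248 − 98) = 205.145 → 205
B = 142 + 0.7143 × (240 − 142) = 212.001 → 212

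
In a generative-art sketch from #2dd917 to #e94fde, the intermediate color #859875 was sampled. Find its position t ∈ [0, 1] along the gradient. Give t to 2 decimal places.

0.47

Invert the lerp on the B channel (largest span, 199): t = (117 − 23) / (222 − 23) = 94/199 = 0.47236.
Check on R: (133 − 45)/(233 − 45) = 0.4681 ✓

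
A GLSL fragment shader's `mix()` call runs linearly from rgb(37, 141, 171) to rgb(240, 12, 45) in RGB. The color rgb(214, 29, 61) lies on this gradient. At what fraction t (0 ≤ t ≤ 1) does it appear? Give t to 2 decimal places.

0.87

Invert the lerp on the R channel (largest span, 203): t = (214 − 37) / (240 − 37) = 177/203 = 0.87192.
Check on G: (29 − 141)/(12 − 141) = 0.8682 ✓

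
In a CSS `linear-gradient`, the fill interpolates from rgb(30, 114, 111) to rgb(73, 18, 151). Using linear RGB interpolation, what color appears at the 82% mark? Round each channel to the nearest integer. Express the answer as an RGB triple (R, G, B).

82% corresponds to t = 0.82.
R = 30 + 0.82 × (73 − 30) = 30 + 0.82 × 43 = 65.26 → 65
G = 114 + 0.82 × (18 − 114) = 114 + 0.82 × -96 = 35.28 → 35
B = 111 + 0.82 × (151 − 111) = 111 + 0.82 × 40 = 143.8 → 144

(65, 35, 144)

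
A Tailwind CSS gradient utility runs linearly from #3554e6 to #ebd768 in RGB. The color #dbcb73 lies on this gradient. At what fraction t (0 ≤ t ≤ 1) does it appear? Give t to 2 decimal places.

Invert the lerp on the R channel (largest span, 182): t = (219 − 53) / (235 − 53) = 166/182 = 0.91209.
Check on G: (203 − 84)/(215 − 84) = 0.9084 ✓

0.91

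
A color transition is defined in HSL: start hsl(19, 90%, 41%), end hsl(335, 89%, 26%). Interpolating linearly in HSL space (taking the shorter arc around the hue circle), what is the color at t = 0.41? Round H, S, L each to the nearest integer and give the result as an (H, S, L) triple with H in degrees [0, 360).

Hue: 335 − 19 = 316°, but |316| > 180 so the shorter arc goes the other way: Δh = 316 − 360 = -44°.
H = 19 + 0.41 × (-44) = 0.96 → 1°
S = 90 + 0.41 × (89 − 90) = 89.59 → 90%
L = 41 + 0.41 × (26 − 41) = 34.85 → 35%

(1, 90, 35)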